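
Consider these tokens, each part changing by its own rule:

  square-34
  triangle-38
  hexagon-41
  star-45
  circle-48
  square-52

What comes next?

For the shape, repeats square → triangle → hexagon → star → circle: square, triangle, hexagon, star, circle, square → triangle.
Second component — alternating steps +4, +3, +4, +3, …: 34, 38, 41, 45, 48, 52 → 55.
Combining the parts gives triangle-55.

triangle-55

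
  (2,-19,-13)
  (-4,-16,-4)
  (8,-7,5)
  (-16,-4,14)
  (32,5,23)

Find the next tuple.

First part: ×(-2) each step, so 2, -4, 8, -16, 32 → -64.
Second part goes -19, -16, -7, -4, 5 → 8 (alternating steps +3, +9, +3, +9, …).
Third part: -13, -4, 5, 14, 23 → 32 (+9 each step).
So the next tuple is (-64,8,32).

(-64,8,32)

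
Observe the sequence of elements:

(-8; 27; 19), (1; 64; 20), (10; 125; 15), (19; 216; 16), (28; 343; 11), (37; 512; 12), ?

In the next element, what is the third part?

First part: +9 each step; -8, 1, 10, 19, 28, 37 → 46.
Second part: 27, 64, 125, 216, 343, 512 → 729 (perfect cubes: 3³, 4³, 5³, …).
Third part: 19, 20, 15, 16, 11, 12 → 7 (alternating steps +1, −5, +1, −5, …).

7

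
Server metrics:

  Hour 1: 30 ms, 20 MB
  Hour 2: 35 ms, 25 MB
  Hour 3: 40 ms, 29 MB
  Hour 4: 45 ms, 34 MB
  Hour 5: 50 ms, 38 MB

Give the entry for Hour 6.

Ms: +5 each step, so 30, 35, 40, 45, 50 → 55.
MB: alternating steps +5, +4, +5, +4, …, so 20, 25, 29, 34, 38 → 43.
Putting it together: 55 ms, 43 MB.

55 ms, 43 MB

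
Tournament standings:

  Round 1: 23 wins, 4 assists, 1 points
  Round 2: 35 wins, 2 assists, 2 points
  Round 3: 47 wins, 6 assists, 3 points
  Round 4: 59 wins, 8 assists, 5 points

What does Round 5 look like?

71 wins, 14 assists, 8 points

For the wins, +12 each step: 23, 35, 47, 59 → 71.
Assists: each term is the sum of the two before it; 4, 2, 6, 8 → 14.
Points goes 1, 2, 3, 5 → 8 (each term is the sum of the two before it).
So the next row is 71 wins, 14 assists, 8 points.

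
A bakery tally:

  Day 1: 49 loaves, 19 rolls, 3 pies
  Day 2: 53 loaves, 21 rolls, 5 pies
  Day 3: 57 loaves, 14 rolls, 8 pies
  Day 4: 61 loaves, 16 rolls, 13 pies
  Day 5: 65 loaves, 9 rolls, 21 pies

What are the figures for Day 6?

Loaves: +4 each step, so 49, 53, 57, 61, 65 → 69.
Rolls: 19, 21, 14, 16, 9 → 11 (alternating steps +2, −7, +2, −7, …).
Pies goes 3, 5, 8, 13, 21 → 34 (each term is the sum of the two before it).
So the next row is 69 loaves, 11 rolls, 34 pies.

69 loaves, 11 rolls, 34 pies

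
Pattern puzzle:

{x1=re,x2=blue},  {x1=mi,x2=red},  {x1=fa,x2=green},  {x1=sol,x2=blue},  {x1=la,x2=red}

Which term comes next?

{x1=ti,x2=green}

X1 — runs through the solfège scale do→ti: re, mi, fa, sol, la → ti.
X2 — repeats blue → red → green: blue, red, green, blue, red → green.
So the next term is {x1=ti,x2=green}.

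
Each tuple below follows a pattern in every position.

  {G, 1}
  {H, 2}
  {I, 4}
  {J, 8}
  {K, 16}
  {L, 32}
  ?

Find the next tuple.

{M, 64}

Letter: G, H, I, J, K, L → M (letters move forward 1 place in the alphabet).
Second entry: 1, 2, 4, 8, 16, 32 → 64 (×2 each step).
Combining the parts gives {M, 64}.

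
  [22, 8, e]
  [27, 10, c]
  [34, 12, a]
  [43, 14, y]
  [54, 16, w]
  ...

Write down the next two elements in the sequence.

For the first entry, differences are 5, 7, 9, … (increasing by 2 each time): 22, 27, 34, 43, 54 → 67 → 82.
Second entry goes 8, 10, 12, 14, 16 → 18 → 20 (+2 each step).
Letter: letters move back 2 places in the alphabet, wrapping A→Z; e, c, a, y, w → u → s.
So the next two elements are [67, 18, u] and [82, 20, s].

[67, 18, u], [82, 20, s]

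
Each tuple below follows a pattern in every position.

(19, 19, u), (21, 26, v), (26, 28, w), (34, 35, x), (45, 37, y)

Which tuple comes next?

First coordinate: differences are 2, 5, 8, … (increasing by 3 each time); 19, 21, 26, 34, 45 → 59.
Second coordinate: alternating steps +7, +2, +7, +2, …; 19, 26, 28, 35, 37 → 44.
For the letter, letters move forward 1 place in the alphabet: u, v, w, x, y → z.
So the next tuple is (59, 44, z).

(59, 44, z)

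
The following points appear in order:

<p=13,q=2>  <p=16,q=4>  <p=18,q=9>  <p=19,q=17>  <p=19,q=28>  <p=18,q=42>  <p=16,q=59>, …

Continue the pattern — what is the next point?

<p=13,q=79>

P goes 13, 16, 18, 19, 19, 18, 16 → 13 (differences are 3, 2, 1, … (decreasing by 1 each time)).
Q: differences are 2, 5, 8, … (increasing by 3 each time), so 2, 4, 9, 17, 28, 42, 59 → 79.
So the next point is <p=13,q=79>.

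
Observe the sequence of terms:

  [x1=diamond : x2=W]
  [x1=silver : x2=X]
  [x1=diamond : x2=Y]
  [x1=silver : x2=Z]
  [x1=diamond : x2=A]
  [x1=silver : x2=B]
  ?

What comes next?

[x1=diamond : x2=C]

X1 goes diamond, silver, diamond, silver, diamond, silver → diamond (alternates diamond ↔ silver).
X2 — letters move forward 1 place in the alphabet, wrapping Z→A: W, X, Y, Z, A, B → C.
So the next term is [x1=diamond : x2=C].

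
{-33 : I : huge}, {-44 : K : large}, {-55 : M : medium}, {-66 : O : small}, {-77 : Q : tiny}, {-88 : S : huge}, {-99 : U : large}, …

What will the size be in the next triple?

First slot: −11 each step; -33, -44, -55, -66, -77, -88, -99 → -110.
Letter: letters move forward 2 places in the alphabet, so I, K, M, O, Q, S, U → W.
Size: repeats huge → large → medium → small → tiny, so huge, large, medium, small, tiny, huge, large → medium.

medium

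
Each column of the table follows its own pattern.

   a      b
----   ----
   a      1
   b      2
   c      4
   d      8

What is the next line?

Column a goes a, b, c, d → e (letters move forward 1 place in the alphabet).
Column b: 1, 2, 4, 8 → 16 (×2 each step).
Putting it together: e  16.

e  16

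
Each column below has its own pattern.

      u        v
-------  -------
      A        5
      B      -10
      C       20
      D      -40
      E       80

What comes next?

Column u — letters move forward 1 place in the alphabet: A, B, C, D, E → F.
Column v: 5, -10, 20, -40, 80 → -160 (×(-2) each step).
Putting it together: F  -160.

F  -160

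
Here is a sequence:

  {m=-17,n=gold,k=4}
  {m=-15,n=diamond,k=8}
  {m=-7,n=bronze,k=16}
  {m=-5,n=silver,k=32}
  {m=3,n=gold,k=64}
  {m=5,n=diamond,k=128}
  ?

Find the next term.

{m=13,n=bronze,k=256}

M goes -17, -15, -7, -5, 3, 5 → 13 (alternating steps +2, +8, +2, +8, …).
N: repeats gold → diamond → bronze → silver, so gold, diamond, bronze, silver, gold, diamond → bronze.
K: ×2 each step; 4, 8, 16, 32, 64, 128 → 256.
So the next term is {m=13,n=bronze,k=256}.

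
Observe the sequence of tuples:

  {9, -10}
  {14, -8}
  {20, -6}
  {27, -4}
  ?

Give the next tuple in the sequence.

{35, -2}

First entry: differences are 5, 6, 7, … (increasing by 1 each time), so 9, 14, 20, 27 → 35.
Second entry: +2 each step, so -10, -8, -6, -4 → -2.
So the next tuple is {35, -2}.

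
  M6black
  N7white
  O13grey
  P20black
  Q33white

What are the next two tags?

Letter: letters move forward 1 place in the alphabet, so M, N, O, P, Q → R → S.
For the second component, each term is the sum of the two before it: 6, 7, 13, 20, 33 → 53 → 86.
Shade: black, white, grey, black, white → grey → black (repeats black → white → grey).
Putting the parts together: R53grey and then S86black.

R53grey then S86black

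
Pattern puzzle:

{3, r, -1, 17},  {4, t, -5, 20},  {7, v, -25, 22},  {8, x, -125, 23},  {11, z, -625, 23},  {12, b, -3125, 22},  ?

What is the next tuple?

{15, d, -15625, 20}

First value goes 3, 4, 7, 8, 11, 12 → 15 (alternating steps +1, +3, +1, +3, …).
Letter goes r, t, v, x, z, b → d (letters move forward 2 places in the alphabet, wrapping Z→A).
Third value: ×5 each step, so -1, -5, -25, -125, -625, -3125 → -15625.
Fourth value goes 17, 20, 22, 23, 23, 22 → 20 (differences are 3, 2, 1, … (decreasing by 1 each time)).
Putting it together: {15, d, -15625, 20}.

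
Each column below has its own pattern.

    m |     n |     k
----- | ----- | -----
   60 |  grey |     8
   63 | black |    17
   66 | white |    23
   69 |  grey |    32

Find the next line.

Column m goes 60, 63, 66, 69 → 72 (+3 each step).
For the column n, repeats grey → black → white: grey, black, white, grey → black.
Column k: alternating steps +9, +6, +9, +6, …; 8, 17, 23, 32 → 38.
Combining the parts gives 72  black  38.

72  black  38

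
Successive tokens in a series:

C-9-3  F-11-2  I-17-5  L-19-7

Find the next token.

Letter: letters move forward 3 places in the alphabet, so C, F, I, L → O.
Second component: alternating steps +2, +6, +2, +6, …, so 9, 11, 17, 19 → 25.
Third component goes 3, 2, 5, 7 → 12 (each term is the sum of the two before it).
Combining the parts gives O-25-12.

O-25-12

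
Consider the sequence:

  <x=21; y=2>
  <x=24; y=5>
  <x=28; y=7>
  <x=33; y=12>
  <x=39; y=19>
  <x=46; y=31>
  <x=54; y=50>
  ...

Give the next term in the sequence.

X: differences are 3, 4, 5, … (increasing by 1 each time), so 21, 24, 28, 33, 39, 46, 54 → 63.
Y: 2, 5, 7, 12, 19, 31, 50 → 81 (each term is the sum of the two before it).
Combining the parts gives <x=63; y=81>.

<x=63; y=81>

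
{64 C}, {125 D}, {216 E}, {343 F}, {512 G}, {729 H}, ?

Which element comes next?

{1000 I}

First component goes 64, 125, 216, 343, 512, 729 → 1000 (perfect cubes: 4³, 5³, 6³, …).
Letter: letters move forward 1 place in the alphabet, so C, D, E, F, G, H → I.
Combining the parts gives {1000 I}.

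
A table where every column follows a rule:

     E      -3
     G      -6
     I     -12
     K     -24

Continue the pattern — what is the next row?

Letter: E, G, I, K → M (letters move forward 2 places in the alphabet).
Second component — ×2 each step: -3, -6, -12, -24 → -48.
So the next row is M  -48.

M  -48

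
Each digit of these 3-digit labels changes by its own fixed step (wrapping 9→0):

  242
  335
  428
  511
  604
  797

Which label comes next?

880

First digit goes 2, 3, 4, 5, 6, 7 → 8 (+1 each step, mod 10).
Second digit: 4, 3, 2, 1, 0, 9 → 8 (−1 each step, mod 10).
For the third digit, +3 each step, mod 10: 2, 5, 8, 1, 4, 7 → 0.
Putting it together: 880.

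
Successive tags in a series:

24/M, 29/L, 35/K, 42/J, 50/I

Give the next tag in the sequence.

59/H

First component goes 24, 29, 35, 42, 50 → 59 (differences are 5, 6, 7, … (increasing by 1 each time)).
Letter: M, L, K, J, I → H (letters move back 1 place in the alphabet).
So the next tag is 59/H.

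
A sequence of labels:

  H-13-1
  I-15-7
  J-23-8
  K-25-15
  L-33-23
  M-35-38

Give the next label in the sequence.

Letter — letters move forward 1 place in the alphabet: H, I, J, K, L, M → N.
Second component: alternating steps +2, +8, +2, +8, …; 13, 15, 23, 25, 33, 35 → 43.
Third component: each term is the sum of the two before it, so 1, 7, 8, 15, 23, 38 → 61.
Putting it together: N-43-61.

N-43-61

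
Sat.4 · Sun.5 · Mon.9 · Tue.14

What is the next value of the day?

Day: runs through the weekdays Mon→Sun, so Sat, Sun, Mon, Tue → Wed.

Wed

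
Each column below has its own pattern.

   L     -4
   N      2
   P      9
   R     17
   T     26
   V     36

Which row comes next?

X  47

For the letter, letters move forward 2 places in the alphabet: L, N, P, R, T, V → X.
For the second component, differences are 6, 7, 8, … (increasing by 1 each time): -4, 2, 9, 17, 26, 36 → 47.
Combining the parts gives X  47.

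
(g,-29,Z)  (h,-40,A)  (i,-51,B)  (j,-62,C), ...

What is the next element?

For the first letter, letters move forward 1 place in the alphabet: g, h, i, j → k.
Second component — −11 each step: -29, -40, -51, -62 → -73.
Second letter: letters move forward 1 place in the alphabet, wrapping Z→A; Z, A, B, C → D.
Putting it together: (k,-73,D).

(k,-73,D)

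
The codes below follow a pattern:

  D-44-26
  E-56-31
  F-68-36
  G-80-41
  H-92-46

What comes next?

I-104-51

For the letter, letters move forward 1 place in the alphabet: D, E, F, G, H → I.
Second component: 44, 56, 68, 80, 92 → 104 (+12 each step).
Third component goes 26, 31, 36, 41, 46 → 51 (+5 each step).
So the next code is I-104-51.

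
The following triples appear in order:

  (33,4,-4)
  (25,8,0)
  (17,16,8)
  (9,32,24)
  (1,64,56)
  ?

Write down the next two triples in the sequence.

First coordinate: −8 each step; 33, 25, 17, 9, 1 → -7 → -15.
For the second coordinate, ×2 each step: 4, 8, 16, 32, 64 → 128 → 256.
For the third coordinate, always 8 less than the second coordinate: -4, 0, 8, 24, 56 → 120 → 248.
Putting the parts together: (-7,128,120) and then (-15,256,248).

(-7,128,120), (-15,256,248)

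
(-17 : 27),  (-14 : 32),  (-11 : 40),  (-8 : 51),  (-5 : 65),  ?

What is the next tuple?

(-2 : 82)

First part: -17, -14, -11, -8, -5 → -2 (+3 each step).
Second part goes 27, 32, 40, 51, 65 → 82 (differences are 5, 8, 11, … (increasing by 3 each time)).
Combining the parts gives (-2 : 82).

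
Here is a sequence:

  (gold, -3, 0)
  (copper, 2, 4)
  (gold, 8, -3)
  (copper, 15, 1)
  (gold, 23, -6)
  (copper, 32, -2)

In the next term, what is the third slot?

-9

Third slot — alternating steps +4, −7, +4, −7, …: 0, 4, -3, 1, -6, -2 → -9.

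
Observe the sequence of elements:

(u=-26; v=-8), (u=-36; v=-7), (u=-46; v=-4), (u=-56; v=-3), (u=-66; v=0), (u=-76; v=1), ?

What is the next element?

U: −10 each step, so -26, -36, -46, -56, -66, -76 → -86.
V: -8, -7, -4, -3, 0, 1 → 4 (alternating steps +1, +3, +1, +3, …).
Putting it together: (u=-86; v=4).

(u=-86; v=4)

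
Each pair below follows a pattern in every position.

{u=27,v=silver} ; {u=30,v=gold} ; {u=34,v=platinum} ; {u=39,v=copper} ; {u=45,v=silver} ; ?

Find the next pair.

U: differences are 3, 4, 5, … (increasing by 1 each time), so 27, 30, 34, 39, 45 → 52.
V: repeats silver → gold → platinum → copper; silver, gold, platinum, copper, silver → gold.
Combining the parts gives {u=52,v=gold}.

{u=52,v=gold}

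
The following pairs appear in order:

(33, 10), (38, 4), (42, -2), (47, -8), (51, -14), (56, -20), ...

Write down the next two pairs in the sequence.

First coordinate: 33, 38, 42, 47, 51, 56 → 60 → 65 (alternating steps +5, +4, +5, +4, …).
Second coordinate goes 10, 4, -2, -8, -14, -20 → -26 → -32 (−6 each step).
So the next two pairs are (60, -26) and (65, -32).

(60, -26), (65, -32)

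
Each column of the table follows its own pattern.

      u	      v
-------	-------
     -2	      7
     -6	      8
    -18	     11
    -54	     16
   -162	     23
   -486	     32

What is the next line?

-1458  43

For the column u, ×3 each step: -2, -6, -18, -54, -162, -486 → -1458.
For the column v, differences are 1, 3, 5, … (increasing by 2 each time): 7, 8, 11, 16, 23, 32 → 43.
Putting it together: -1458  43.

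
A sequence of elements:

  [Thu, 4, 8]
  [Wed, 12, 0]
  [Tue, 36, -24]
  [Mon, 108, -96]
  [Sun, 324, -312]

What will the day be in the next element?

Sat

Day — runs backward through the weekdays Mon→Sun: Thu, Wed, Tue, Mon, Sun → Sat.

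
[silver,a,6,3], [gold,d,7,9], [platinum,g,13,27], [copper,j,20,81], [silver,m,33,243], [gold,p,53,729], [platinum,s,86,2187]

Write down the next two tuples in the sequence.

[copper,v,139,6561], [silver,y,225,19683]

For the metal, repeats silver → gold → platinum → copper: silver, gold, platinum, copper, silver, gold, platinum → copper → silver.
Letter — letters move forward 3 places in the alphabet: a, d, g, j, m, p, s → v → y.
Third part: each term is the sum of the two before it, so 6, 7, 13, 20, 33, 53, 86 → 139 → 225.
Fourth part: ×3 each step; 3, 9, 27, 81, 243, 729, 2187 → 6561 → 19683.
So the next two tuples are [copper,v,139,6561] and [silver,y,225,19683].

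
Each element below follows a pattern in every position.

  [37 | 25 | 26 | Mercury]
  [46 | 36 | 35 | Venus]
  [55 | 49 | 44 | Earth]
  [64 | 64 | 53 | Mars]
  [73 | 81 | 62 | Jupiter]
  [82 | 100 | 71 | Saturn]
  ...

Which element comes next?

First component — +9 each step: 37, 46, 55, 64, 73, 82 → 91.
Second component goes 25, 36, 49, 64, 81, 100 → 121 (perfect squares: 5², 6², 7², …).
Third component goes 26, 35, 44, 53, 62, 71 → 80 (always 11 less than the first component).
Planet goes Mercury, Venus, Earth, Mars, Jupiter, Saturn → Uranus (runs through the planets Mercury→Neptune).
Combining the parts gives [91 | 121 | 80 | Uranus].

[91 | 121 | 80 | Uranus]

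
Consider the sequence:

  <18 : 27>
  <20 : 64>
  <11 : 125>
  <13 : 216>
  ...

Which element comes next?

First slot — alternating steps +2, −9, +2, −9, …: 18, 20, 11, 13 → 4.
For the second slot, perfect cubes: 3³, 4³, 5³, …: 27, 64, 125, 216 → 343.
So the next element is <4 : 343>.

<4 : 343>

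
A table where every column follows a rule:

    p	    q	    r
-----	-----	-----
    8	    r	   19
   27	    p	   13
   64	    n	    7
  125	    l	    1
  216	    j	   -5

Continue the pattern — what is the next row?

Column p — perfect cubes: 2³, 3³, 4³, …: 8, 27, 64, 125, 216 → 343.
For the column q, letters move back 2 places in the alphabet: r, p, n, l, j → h.
Column r goes 19, 13, 7, 1, -5 → -11 (−6 each step).
Combining the parts gives 343  h  -11.

343  h  -11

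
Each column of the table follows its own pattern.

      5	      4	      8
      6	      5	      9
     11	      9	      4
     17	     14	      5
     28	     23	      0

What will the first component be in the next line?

First component goes 5, 6, 11, 17, 28 → 45 (each term is the sum of the two before it).
Second component — each term is the sum of the two before it: 4, 5, 9, 14, 23 → 37.
For the third component, alternating steps +1, −5, +1, −5, …: 8, 9, 4, 5, 0 → 1.

45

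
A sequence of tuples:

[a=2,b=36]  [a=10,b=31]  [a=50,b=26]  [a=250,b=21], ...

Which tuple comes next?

[a=1250,b=16]

A — ×5 each step: 2, 10, 50, 250 → 1250.
B: 36, 31, 26, 21 → 16 (−5 each step).
Combining the parts gives [a=1250,b=16].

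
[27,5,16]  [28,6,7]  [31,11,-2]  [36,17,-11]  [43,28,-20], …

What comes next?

[52,45,-29]

First component: 27, 28, 31, 36, 43 → 52 (differences are 1, 3, 5, … (increasing by 2 each time)).
Second component goes 5, 6, 11, 17, 28 → 45 (each term is the sum of the two before it).
Third component: 16, 7, -2, -11, -20 → -29 (−9 each step).
Putting it together: [52,45,-29].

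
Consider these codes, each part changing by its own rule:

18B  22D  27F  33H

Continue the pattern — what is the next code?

First component — differences are 4, 5, 6, … (increasing by 1 each time): 18, 22, 27, 33 → 40.
Letter: B, D, F, H → J (letters move forward 2 places in the alphabet).
Putting it together: 40J.

40J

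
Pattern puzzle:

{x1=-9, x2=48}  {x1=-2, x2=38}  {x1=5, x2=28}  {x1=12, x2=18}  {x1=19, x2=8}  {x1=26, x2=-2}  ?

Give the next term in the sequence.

{x1=33, x2=-12}

X1 — +7 each step: -9, -2, 5, 12, 19, 26 → 33.
For the x2, −10 each step: 48, 38, 28, 18, 8, -2 → -12.
Combining the parts gives {x1=33, x2=-12}.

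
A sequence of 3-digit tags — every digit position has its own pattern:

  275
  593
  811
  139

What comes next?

For the first digit, +3 each step, mod 10: 2, 5, 8, 1 → 4.
Second digit: 7, 9, 1, 3 → 5 (+2 each step, mod 10).
Third digit: −2 each step, mod 10; 5, 3, 1, 9 → 7.
So the next tag is 457.

457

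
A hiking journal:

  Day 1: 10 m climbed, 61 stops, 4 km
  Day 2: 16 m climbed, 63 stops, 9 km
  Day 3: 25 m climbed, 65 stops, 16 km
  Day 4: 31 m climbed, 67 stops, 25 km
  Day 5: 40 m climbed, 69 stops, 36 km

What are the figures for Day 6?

M climbed goes 10, 16, 25, 31, 40 → 46 (alternating steps +6, +9, +6, +9, …).
Stops: +2 each step; 61, 63, 65, 67, 69 → 71.
Km: 4, 9, 16, 25, 36 → 49 (perfect squares: 2², 3², 4², …).
Putting it together: 46 m climbed, 71 stops, 49 km.

46 m climbed, 71 stops, 49 km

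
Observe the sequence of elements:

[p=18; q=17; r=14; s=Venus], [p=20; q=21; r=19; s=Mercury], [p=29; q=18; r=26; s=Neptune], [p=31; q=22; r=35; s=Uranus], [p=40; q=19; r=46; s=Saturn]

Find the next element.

P: alternating steps +2, +9, +2, +9, …, so 18, 20, 29, 31, 40 → 42.
Q — alternating steps +4, −3, +4, −3, …: 17, 21, 18, 22, 19 → 23.
R — differences are 5, 7, 9, … (increasing by 2 each time): 14, 19, 26, 35, 46 → 59.
S: Venus, Mercury, Neptune, Uranus, Saturn → Jupiter (runs backward through the planets Mercury→Neptune).
Putting it together: [p=42; q=23; r=59; s=Jupiter].

[p=42; q=23; r=59; s=Jupiter]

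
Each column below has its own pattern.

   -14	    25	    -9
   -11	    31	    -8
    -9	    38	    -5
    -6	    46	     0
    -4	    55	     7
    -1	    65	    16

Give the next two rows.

1  76  27; 4  88  40

First component goes -14, -11, -9, -6, -4, -1 → 1 → 4 (alternating steps +3, +2, +3, +2, …).
Second component: 25, 31, 38, 46, 55, 65 → 76 → 88 (differences are 6, 7, 8, … (increasing by 1 each time)).
Third component — differences are 1, 3, 5, … (increasing by 2 each time): -9, -8, -5, 0, 7, 16 → 27 → 40.
Putting the parts together: 1  76  27 and then 4  88  40.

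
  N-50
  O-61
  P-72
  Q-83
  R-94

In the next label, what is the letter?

Letter — letters move forward 1 place in the alphabet: N, O, P, Q, R → S.
Second component: +11 each step, so 50, 61, 72, 83, 94 → 105.

S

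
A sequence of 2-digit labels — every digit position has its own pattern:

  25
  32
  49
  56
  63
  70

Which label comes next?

87

For the first digit, +1 each step, mod 10: 2, 3, 4, 5, 6, 7 → 8.
Second digit — −3 each step, mod 10: 5, 2, 9, 6, 3, 0 → 7.
So the next label is 87.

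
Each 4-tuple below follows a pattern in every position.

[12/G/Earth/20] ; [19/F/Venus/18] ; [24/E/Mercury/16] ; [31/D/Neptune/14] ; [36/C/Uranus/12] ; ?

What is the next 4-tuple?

First entry goes 12, 19, 24, 31, 36 → 43 (alternating steps +7, +5, +7, +5, …).
Letter — letters move back 1 place in the alphabet: G, F, E, D, C → B.
Planet — runs backward through the planets Mercury→Neptune: Earth, Venus, Mercury, Neptune, Uranus → Saturn.
Fourth entry goes 20, 18, 16, 14, 12 → 10 (−2 each step).
Putting it together: [43/B/Saturn/10].

[43/B/Saturn/10]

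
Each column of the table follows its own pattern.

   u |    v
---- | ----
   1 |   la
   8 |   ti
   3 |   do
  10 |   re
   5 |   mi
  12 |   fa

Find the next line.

7  sol

Column u — alternating steps +7, −5, +7, −5, …: 1, 8, 3, 10, 5, 12 → 7.
Column v: runs through the solfège scale do→ti; la, ti, do, re, mi, fa → sol.
Combining the parts gives 7  sol.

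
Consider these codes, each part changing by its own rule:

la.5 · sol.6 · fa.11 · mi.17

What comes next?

Note: la, sol, fa, mi → re (runs backward through the solfège scale do→ti).
Second component: each term is the sum of the two before it; 5, 6, 11, 17 → 28.
Putting it together: re.28.

re.28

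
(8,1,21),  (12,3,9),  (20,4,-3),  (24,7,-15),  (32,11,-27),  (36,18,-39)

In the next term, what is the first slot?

First slot: alternating steps +4, +8, +4, +8, …, so 8, 12, 20, 24, 32, 36 → 44.

44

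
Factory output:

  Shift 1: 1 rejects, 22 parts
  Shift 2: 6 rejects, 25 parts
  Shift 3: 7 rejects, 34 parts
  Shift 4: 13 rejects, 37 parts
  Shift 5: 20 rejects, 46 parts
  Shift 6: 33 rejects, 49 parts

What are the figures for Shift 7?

Rejects: each term is the sum of the two before it; 1, 6, 7, 13, 20, 33 → 53.
Parts: alternating steps +3, +9, +3, +9, …; 22, 25, 34, 37, 46, 49 → 58.
So the next record is 53 rejects, 58 parts.

53 rejects, 58 parts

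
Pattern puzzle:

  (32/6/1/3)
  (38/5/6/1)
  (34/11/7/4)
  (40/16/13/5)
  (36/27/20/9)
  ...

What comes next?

(42/43/33/14)

For the first value, alternating steps +6, −4, +6, −4, …: 32, 38, 34, 40, 36 → 42.
For the second value, each term is the sum of the two before it: 6, 5, 11, 16, 27 → 43.
Third value: each term is the sum of the two before it, so 1, 6, 7, 13, 20 → 33.
Fourth value: 3, 1, 4, 5, 9 → 14 (each term is the sum of the two before it).
So the next element is (42/43/33/14).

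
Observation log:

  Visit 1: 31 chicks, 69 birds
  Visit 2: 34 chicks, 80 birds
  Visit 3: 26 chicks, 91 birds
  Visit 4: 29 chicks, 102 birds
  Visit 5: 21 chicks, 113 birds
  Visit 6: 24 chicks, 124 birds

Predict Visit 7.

16 chicks, 135 birds

Chicks: alternating steps +3, −8, +3, −8, …; 31, 34, 26, 29, 21, 24 → 16.
For the birds, +11 each step: 69, 80, 91, 102, 113, 124 → 135.
Combining the parts gives 16 chicks, 135 birds.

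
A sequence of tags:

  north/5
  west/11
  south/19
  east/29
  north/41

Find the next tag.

west/55

Direction — repeats north → west → south → east: north, west, south, east, north → west.
For the second component, differences are 6, 8, 10, … (increasing by 2 each time): 5, 11, 19, 29, 41 → 55.
Putting it together: west/55.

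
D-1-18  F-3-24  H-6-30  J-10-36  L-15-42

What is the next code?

Letter goes D, F, H, J, L → N (letters move forward 2 places in the alphabet).
Second component — differences are 2, 3, 4, … (increasing by 1 each time): 1, 3, 6, 10, 15 → 21.
Third component: +6 each step; 18, 24, 30, 36, 42 → 48.
Putting it together: N-21-48.

N-21-48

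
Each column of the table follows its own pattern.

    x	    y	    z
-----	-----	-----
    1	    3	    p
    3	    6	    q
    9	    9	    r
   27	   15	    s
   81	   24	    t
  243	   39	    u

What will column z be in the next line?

Column z: letters move forward 1 place in the alphabet, so p, q, r, s, t, u → v.

v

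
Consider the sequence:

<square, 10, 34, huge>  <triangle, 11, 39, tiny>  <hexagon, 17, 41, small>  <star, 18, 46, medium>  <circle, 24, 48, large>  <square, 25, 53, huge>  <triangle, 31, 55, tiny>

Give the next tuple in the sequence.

<hexagon, 32, 60, small>

Shape — repeats square → triangle → hexagon → star → circle: square, triangle, hexagon, star, circle, square, triangle → hexagon.
For the second component, alternating steps +1, +6, +1, +6, …: 10, 11, 17, 18, 24, 25, 31 → 32.
Third component — alternating steps +5, +2, +5, +2, …: 34, 39, 41, 46, 48, 53, 55 → 60.
Size — repeats huge → tiny → small → medium → large: huge, tiny, small, medium, large, huge, tiny → small.
Combining the parts gives <hexagon, 32, 60, small>.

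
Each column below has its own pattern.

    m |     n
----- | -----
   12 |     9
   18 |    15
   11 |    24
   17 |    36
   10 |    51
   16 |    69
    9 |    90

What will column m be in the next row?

Column m: alternating steps +6, −7, +6, −7, …; 12, 18, 11, 17, 10, 16, 9 → 15.

15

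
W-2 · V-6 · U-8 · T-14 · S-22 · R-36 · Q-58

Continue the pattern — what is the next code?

P-94

Letter: letters move back 1 place in the alphabet; W, V, U, T, S, R, Q → P.
For the second component, each term is the sum of the two before it: 2, 6, 8, 14, 22, 36, 58 → 94.
Putting it together: P-94.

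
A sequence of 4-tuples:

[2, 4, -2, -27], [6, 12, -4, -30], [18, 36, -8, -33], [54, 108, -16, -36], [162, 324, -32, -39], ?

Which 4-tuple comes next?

For the first coordinate, ×3 each step: 2, 6, 18, 54, 162 → 486.
Second coordinate: ×3 each step, so 4, 12, 36, 108, 324 → 972.
For the third coordinate, ×2 each step: -2, -4, -8, -16, -32 → -64.
Fourth coordinate: -27, -30, -33, -36, -39 → -42 (−3 each step).
Putting it together: [486, 972, -64, -42].

[486, 972, -64, -42]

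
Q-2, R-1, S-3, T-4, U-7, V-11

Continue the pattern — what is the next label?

For the letter, letters move forward 1 place in the alphabet: Q, R, S, T, U, V → W.
For the second component, each term is the sum of the two before it: 2, 1, 3, 4, 7, 11 → 18.
Combining the parts gives W-18.

W-18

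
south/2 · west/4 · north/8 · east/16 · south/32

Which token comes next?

Direction: south, west, north, east, south → west (repeats south → west → north → east).
Second component: 2, 4, 8, 16, 32 → 64 (×2 each step).
Combining the parts gives west/64.

west/64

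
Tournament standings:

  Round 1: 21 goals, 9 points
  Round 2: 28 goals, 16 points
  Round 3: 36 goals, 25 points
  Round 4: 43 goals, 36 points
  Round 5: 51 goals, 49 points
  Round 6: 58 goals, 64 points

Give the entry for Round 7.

66 goals, 81 points

Goals: alternating steps +7, +8, +7, +8, …, so 21, 28, 36, 43, 51, 58 → 66.
Points: perfect squares: 3², 4², 5², …, so 9, 16, 25, 36, 49, 64 → 81.
So the next record is 66 goals, 81 points.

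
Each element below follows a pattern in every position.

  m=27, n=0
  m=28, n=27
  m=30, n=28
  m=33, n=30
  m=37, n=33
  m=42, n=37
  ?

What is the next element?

m=48, n=42

M: 27, 28, 30, 33, 37, 42 → 48 (differences are 1, 2, 3, … (increasing by 1 each time)).
N: always the previous value of the m, so 0, 27, 28, 30, 33, 37 → 42.
Combining the parts gives m=48, n=42.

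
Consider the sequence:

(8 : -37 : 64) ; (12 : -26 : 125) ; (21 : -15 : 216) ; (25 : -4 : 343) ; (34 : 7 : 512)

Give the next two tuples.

First coordinate: alternating steps +4, +9, +4, +9, …; 8, 12, 21, 25, 34 → 38 → 47.
Second coordinate: -37, -26, -15, -4, 7 → 18 → 29 (+11 each step).
Third coordinate goes 64, 125, 216, 343, 512 → 729 → 1000 (perfect cubes: 4³, 5³, 6³, …).
Putting the parts together: (38 : 18 : 729) and then (47 : 29 : 1000).

(38 : 18 : 729), (47 : 29 : 1000)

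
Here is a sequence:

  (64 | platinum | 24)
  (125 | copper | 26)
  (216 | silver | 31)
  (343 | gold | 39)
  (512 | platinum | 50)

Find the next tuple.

(729 | copper | 64)

First component: 64, 125, 216, 343, 512 → 729 (perfect cubes: 4³, 5³, 6³, …).
Metal — repeats platinum → copper → silver → gold: platinum, copper, silver, gold, platinum → copper.
Third component goes 24, 26, 31, 39, 50 → 64 (differences are 2, 5, 8, … (increasing by 3 each time)).
Putting it together: (729 | copper | 64).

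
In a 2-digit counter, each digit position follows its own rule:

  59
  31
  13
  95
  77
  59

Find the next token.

First digit goes 5, 3, 1, 9, 7, 5 → 3 (−2 each step, mod 10).
Second digit goes 9, 1, 3, 5, 7, 9 → 1 (+2 each step, mod 10).
So the next token is 31.

31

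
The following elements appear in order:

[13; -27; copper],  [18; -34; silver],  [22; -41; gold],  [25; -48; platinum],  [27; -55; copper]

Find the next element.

[28; -62; silver]

For the first entry, differences are 5, 4, 3, … (decreasing by 1 each time): 13, 18, 22, 25, 27 → 28.
For the second entry, −7 each step: -27, -34, -41, -48, -55 → -62.
Metal goes copper, silver, gold, platinum, copper → silver (repeats copper → silver → gold → platinum).
Putting it together: [28; -62; silver].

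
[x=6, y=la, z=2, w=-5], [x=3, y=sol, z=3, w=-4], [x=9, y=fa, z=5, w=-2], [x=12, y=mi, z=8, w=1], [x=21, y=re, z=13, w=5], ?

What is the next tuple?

X: each term is the sum of the two before it, so 6, 3, 9, 12, 21 → 33.
Y: runs backward through the solfège scale do→ti; la, sol, fa, mi, re → do.
Z: 2, 3, 5, 8, 13 → 21 (each term is the sum of the two before it).
W: differences are 1, 2, 3, … (increasing by 1 each time); -5, -4, -2, 1, 5 → 10.
Putting it together: [x=33, y=do, z=21, w=10].

[x=33, y=do, z=21, w=10]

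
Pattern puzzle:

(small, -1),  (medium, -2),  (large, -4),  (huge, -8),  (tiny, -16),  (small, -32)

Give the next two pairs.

Size goes small, medium, large, huge, tiny, small → medium → large (repeats small → medium → large → huge → tiny).
Second slot — ×2 each step: -1, -2, -4, -8, -16, -32 → -64 → -128.
So the next two pairs are (medium, -64) and (large, -128).

(medium, -64), (large, -128)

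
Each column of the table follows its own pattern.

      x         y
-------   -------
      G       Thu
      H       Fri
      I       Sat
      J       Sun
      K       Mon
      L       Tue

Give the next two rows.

Column x: letters move forward 1 place in the alphabet; G, H, I, J, K, L → M → N.
Column y: runs through the weekdays Mon→Sun; Thu, Fri, Sat, Sun, Mon, Tue → Wed → Thu.
Putting the parts together: M  Wed and then N  Thu.

M  Wed; N  Thu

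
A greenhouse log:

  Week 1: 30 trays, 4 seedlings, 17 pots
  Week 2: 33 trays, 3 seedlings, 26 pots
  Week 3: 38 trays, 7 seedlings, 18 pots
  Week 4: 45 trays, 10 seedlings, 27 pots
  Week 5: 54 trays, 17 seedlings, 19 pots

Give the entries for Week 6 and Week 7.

Trays — differences are 3, 5, 7, … (increasing by 2 each time): 30, 33, 38, 45, 54 → 65 → 78.
Seedlings — each term is the sum of the two before it: 4, 3, 7, 10, 17 → 27 → 44.
Pots — alternating steps +9, −8, +9, −8, …: 17, 26, 18, 27, 19 → 28 → 20.
So the next two rows are 65 trays, 27 seedlings, 28 pots and 78 trays, 44 seedlings, 20 pots.

65 trays, 27 seedlings, 28 pots; 78 trays, 44 seedlings, 20 pots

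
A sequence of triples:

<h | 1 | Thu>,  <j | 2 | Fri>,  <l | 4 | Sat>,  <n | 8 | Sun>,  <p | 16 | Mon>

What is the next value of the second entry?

32

Second entry — ×2 each step: 1, 2, 4, 8, 16 → 32.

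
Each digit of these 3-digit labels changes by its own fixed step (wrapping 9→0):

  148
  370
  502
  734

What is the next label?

966

First digit: 1, 3, 5, 7 → 9 (+2 each step, mod 10).
Second digit: +3 each step, mod 10; 4, 7, 0, 3 → 6.
For the third digit, +2 each step, mod 10: 8, 0, 2, 4 → 6.
Combining the parts gives 966.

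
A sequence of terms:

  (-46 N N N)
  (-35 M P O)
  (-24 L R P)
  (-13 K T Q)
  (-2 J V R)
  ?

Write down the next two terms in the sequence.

First entry: +11 each step, so -46, -35, -24, -13, -2 → 9 → 20.
First letter: N, M, L, K, J → I → H (letters move back 1 place in the alphabet).
Second letter: letters move forward 2 places in the alphabet, so N, P, R, T, V → X → Z.
Third letter: N, O, P, Q, R → S → T (letters move forward 1 place in the alphabet).
So the next two terms are (9 I X S) and (20 H Z T).

(9 I X S), (20 H Z T)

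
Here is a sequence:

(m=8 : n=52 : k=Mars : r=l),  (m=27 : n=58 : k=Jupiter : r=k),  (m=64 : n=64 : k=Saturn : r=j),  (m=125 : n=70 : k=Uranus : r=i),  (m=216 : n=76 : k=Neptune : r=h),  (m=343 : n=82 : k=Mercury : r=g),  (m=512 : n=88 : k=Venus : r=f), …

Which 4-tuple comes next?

(m=729 : n=94 : k=Earth : r=e)

M — perfect cubes: 2³, 3³, 4³, …: 8, 27, 64, 125, 216, 343, 512 → 729.
N goes 52, 58, 64, 70, 76, 82, 88 → 94 (+6 each step).
For the k, runs through the planets Mercury→Neptune: Mars, Jupiter, Saturn, Uranus, Neptune, Mercury, Venus → Earth.
R goes l, k, j, i, h, g, f → e (letters move back 1 place in the alphabet).
Combining the parts gives (m=729 : n=94 : k=Earth : r=e).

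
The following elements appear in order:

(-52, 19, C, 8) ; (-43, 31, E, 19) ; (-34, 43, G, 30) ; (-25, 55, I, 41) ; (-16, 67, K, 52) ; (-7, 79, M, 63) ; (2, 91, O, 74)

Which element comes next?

(11, 103, Q, 85)

First part: -52, -43, -34, -25, -16, -7, 2 → 11 (+9 each step).
Second part: +12 each step; 19, 31, 43, 55, 67, 79, 91 → 103.
Letter — letters move forward 2 places in the alphabet: C, E, G, I, K, M, O → Q.
Fourth part: 8, 19, 30, 41, 52, 63, 74 → 85 (+11 each step).
So the next element is (11, 103, Q, 85).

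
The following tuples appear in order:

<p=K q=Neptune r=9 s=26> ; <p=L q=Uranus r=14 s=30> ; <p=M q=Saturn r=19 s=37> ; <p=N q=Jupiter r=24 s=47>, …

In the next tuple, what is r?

R goes 9, 14, 19, 24 → 29 (+5 each step).

29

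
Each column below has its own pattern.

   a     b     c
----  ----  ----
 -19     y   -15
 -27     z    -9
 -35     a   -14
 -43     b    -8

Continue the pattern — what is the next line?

-51  c  -13

Column a: -19, -27, -35, -43 → -51 (−8 each step).
Column b: letters move forward 1 place in the alphabet, wrapping Z→A; y, z, a, b → c.
Column c goes -15, -9, -14, -8 → -13 (alternating steps +6, −5, +6, −5, …).
So the next line is -51  c  -13.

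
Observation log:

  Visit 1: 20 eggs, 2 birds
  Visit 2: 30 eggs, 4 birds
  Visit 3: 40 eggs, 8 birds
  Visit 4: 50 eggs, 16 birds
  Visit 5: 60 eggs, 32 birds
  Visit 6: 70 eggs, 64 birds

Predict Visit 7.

For the eggs, +10 each step: 20, 30, 40, 50, 60, 70 → 80.
For the birds, ×2 each step: 2, 4, 8, 16, 32, 64 → 128.
Combining the parts gives 80 eggs, 128 birds.

80 eggs, 128 birds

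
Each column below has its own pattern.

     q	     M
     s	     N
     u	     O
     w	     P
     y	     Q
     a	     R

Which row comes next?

First letter goes q, s, u, w, y, a → c (letters move forward 2 places in the alphabet, wrapping Z→A).
Second letter: letters move forward 1 place in the alphabet, so M, N, O, P, Q, R → S.
So the next row is c  S.

c  S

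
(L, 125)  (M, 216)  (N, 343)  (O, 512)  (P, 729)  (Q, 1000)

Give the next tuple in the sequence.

(R, 1331)

Letter: letters move forward 1 place in the alphabet, so L, M, N, O, P, Q → R.
Second entry: 125, 216, 343, 512, 729, 1000 → 1331 (perfect cubes: 5³, 6³, 7³, …).
Putting it together: (R, 1331).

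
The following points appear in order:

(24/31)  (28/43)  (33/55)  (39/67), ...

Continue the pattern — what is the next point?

(46/79)

First value: 24, 28, 33, 39 → 46 (differences are 4, 5, 6, … (increasing by 1 each time)).
Second value: +12 each step; 31, 43, 55, 67 → 79.
So the next point is (46/79).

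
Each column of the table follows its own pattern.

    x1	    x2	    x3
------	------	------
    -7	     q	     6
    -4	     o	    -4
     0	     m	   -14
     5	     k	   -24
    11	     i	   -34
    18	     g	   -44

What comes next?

26  e  -54

Column x1 goes -7, -4, 0, 5, 11, 18 → 26 (differences are 3, 4, 5, … (increasing by 1 each time)).
Column x2: letters move back 2 places in the alphabet, so q, o, m, k, i, g → e.
Column x3: −10 each step, so 6, -4, -14, -24, -34, -44 → -54.
So the next row is 26  e  -54.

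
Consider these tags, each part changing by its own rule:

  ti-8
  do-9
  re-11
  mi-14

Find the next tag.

fa-18

Note: runs through the solfège scale do→ti, so ti, do, re, mi → fa.
Second component — differences are 1, 2, 3, … (increasing by 1 each time): 8, 9, 11, 14 → 18.
So the next tag is fa-18.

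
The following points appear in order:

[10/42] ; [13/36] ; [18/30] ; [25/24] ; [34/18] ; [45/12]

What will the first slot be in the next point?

58

First slot: differences are 3, 5, 7, … (increasing by 2 each time); 10, 13, 18, 25, 34, 45 → 58.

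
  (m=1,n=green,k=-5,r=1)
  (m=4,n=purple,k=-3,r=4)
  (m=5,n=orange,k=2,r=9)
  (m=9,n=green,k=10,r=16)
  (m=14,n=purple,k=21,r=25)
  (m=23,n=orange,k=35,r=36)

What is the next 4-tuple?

(m=37,n=green,k=52,r=49)

For the m, each term is the sum of the two before it: 1, 4, 5, 9, 14, 23 → 37.
N: repeats green → purple → orange; green, purple, orange, green, purple, orange → green.
K goes -5, -3, 2, 10, 21, 35 → 52 (differences are 2, 5, 8, … (increasing by 3 each time)).
For the r, perfect squares: 1², 2², 3², …: 1, 4, 9, 16, 25, 36 → 49.
Putting it together: (m=37,n=green,k=52,r=49).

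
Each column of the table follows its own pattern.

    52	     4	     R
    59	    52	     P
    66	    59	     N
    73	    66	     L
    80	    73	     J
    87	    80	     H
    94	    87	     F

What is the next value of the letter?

Letter goes R, P, N, L, J, H, F → D (letters move back 2 places in the alphabet).

D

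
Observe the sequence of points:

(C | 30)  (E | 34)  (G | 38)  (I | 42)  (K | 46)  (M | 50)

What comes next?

Letter: letters move forward 2 places in the alphabet, so C, E, G, I, K, M → O.
Second coordinate: +4 each step, so 30, 34, 38, 42, 46, 50 → 54.
Combining the parts gives (O | 54).

(O | 54)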